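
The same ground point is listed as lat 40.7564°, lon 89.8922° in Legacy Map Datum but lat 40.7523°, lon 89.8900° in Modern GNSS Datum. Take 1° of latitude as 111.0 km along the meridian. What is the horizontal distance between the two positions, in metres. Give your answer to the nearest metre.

Δφ = 40.7523° − 40.7564° = -0.0041°; Δλ = 89.8900° − 89.8922° = -0.0022°.
ΔN = Δφ × 111000 = -455.1 m; ΔE = Δλ × 111000 × cos(40.7564°) = -0.0022 × 111000 × 0.757492 = -185.0 m.
Distance = √(ΔE² + ΔN²) = √((-185.0)² + (-455.1)²) = 491.3 m.

491 m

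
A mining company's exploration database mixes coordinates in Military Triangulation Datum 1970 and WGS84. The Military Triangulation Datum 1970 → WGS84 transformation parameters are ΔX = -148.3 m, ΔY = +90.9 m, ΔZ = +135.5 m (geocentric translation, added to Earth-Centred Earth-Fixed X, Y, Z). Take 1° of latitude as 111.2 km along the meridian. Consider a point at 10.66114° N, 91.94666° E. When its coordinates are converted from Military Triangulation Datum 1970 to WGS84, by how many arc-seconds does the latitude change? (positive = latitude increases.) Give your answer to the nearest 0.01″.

Δφ = 3.74″

sin φ = 0.185000, cos φ = 0.982738, sin λ = 0.999423, cos λ = -0.033969.
North component: ΔN = −sin φ cos λ·ΔX − sin φ sin λ·ΔY + cos φ·ΔZ = −(0.185000)(-0.033969)(-148.3) − (0.185000)(0.999423)(90.9) + (0.982738)(135.5) = 115.42 m.
1° of latitude spans 111200 m, so Δφ = 115.42 / 111200 × 3600 = 3.737″.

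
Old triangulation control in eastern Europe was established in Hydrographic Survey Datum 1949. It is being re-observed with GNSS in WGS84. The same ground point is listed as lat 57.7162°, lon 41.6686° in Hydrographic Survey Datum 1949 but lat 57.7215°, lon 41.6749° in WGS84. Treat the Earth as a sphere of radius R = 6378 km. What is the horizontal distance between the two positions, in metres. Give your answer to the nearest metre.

699 m

Δφ = 57.7215° − 57.7162° = +0.0053°; Δλ = 41.6749° − 41.6686° = +0.0063°.
1° along a meridian = πR/180 = 111317 m.
ΔN = Δφ × 111317 = 590.0 m; ΔE = Δλ × 111317 × cos(57.7162°) = +0.0063 × 111317 × 0.534113 = 374.6 m.
Distance = √(ΔE² + ΔN²) = √(374.6² + 590.0²) = 698.8 m.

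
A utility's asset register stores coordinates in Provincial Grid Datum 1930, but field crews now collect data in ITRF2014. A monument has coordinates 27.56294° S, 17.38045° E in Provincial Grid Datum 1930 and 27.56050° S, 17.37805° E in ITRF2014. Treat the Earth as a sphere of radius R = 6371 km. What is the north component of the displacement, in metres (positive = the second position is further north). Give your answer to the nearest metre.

Δφ = -27.56050° − -27.56294° = +0.00244°; Δλ = 17.37805° − 17.38045° = -0.00240°.
1° along a meridian = πR/180 = 111195 m.
ΔN = Δφ × 111195 = 271.3 m; ΔE = Δλ × 111195 × cos(-27.56294°) = -0.00240 × 111195 × 0.886503 = -236.6 m.

ΔN = 271 m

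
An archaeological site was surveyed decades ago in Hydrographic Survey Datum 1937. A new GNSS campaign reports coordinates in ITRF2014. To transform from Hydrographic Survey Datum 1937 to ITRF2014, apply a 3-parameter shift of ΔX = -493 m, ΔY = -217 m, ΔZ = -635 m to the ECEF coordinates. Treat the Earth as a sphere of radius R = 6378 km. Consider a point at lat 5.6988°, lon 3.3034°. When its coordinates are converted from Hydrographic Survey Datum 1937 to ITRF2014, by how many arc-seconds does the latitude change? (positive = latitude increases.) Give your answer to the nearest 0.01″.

Δφ = -18.81″

sin φ = 0.099299, cos φ = 0.995058, sin λ = 0.057623, cos λ = 0.998338.
North component: ΔN = −sin φ cos λ·ΔX − sin φ sin λ·ΔY + cos φ·ΔZ = −(0.099299)(0.998338)(-493) − (0.099299)(0.057623)(-217) + (0.995058)(-635) = -581.75 m.
1° of latitude spans πR/180 = 111317 m, so Δφ = -581.75 / 111317 × 3600 = -18.814″.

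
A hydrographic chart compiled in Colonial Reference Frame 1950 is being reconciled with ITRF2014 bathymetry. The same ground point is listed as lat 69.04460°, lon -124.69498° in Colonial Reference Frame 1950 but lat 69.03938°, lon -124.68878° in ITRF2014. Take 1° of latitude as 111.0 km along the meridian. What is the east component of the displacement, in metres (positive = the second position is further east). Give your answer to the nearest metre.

ΔE = 246 m

Δφ = 69.03938° − 69.04460° = -0.00522°; Δλ = -124.68878° − -124.69498° = +0.00620°.
ΔN = Δφ × 111000 = -579.4 m; ΔE = Δλ × 111000 × cos(69.04460°) = +0.00620 × 111000 × 0.357641 = 246.1 m.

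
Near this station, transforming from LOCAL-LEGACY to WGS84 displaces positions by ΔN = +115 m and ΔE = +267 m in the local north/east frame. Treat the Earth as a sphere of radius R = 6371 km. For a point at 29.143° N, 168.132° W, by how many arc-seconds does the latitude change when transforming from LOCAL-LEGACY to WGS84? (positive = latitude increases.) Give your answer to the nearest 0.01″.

Δφ = 3.72″

On a sphere of radius R, 1 rad of latitude = R, so Δφ = ΔN / R = 115.0 / 6371000 = 1.8051e-05 rad = 3.723″.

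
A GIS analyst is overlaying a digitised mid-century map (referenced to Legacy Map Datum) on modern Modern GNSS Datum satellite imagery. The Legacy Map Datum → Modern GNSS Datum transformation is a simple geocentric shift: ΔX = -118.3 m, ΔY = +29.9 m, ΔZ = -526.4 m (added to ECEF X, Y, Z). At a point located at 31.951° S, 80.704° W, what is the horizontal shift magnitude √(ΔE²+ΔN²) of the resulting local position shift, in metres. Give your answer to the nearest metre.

485 m

At φ = -31.951°, λ = -80.704°: sin φ = -0.529194, cos φ = 0.848501, sin λ = -0.986867, cos λ = 0.161535.
ΔE = −sin λ·ΔX + cos λ·ΔY = −(-0.986867)·(-118.3) + (0.161535)·(29.9) = -111.92 m.
ΔN = −sin φ cos λ·ΔX − sin φ sin λ·ΔY + cos φ·ΔZ = −(-0.529194)(0.161535)(-118.3) − (-0.529194)(-0.986867)(29.9) + (0.848501)(-526.4) = -472.38 m.
Horizontal magnitude = √(ΔE² + ΔN²) = √((-111.92)² + (-472.38)²) = 485.46 m.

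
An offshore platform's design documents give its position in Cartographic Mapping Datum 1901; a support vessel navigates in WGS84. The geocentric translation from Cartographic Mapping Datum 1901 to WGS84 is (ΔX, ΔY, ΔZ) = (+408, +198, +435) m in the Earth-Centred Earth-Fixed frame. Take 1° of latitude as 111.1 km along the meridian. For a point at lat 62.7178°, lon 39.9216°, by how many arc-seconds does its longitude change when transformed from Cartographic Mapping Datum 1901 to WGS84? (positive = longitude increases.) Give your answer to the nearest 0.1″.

Δλ = -7.8″

sin φ = 0.888760, cos φ = 0.458373, sin λ = 0.641739, cos λ = 0.766923.
East component: ΔE = −sin λ·ΔX + cos λ·ΔY = −(0.641739)(408) + (0.766923)(198) = -109.98 m.
1° of latitude spans 111100 m; at latitude φ, 1° of longitude spans that × cos φ = 50925.3 m, so Δλ = -109.98 / 50925.3 × 3600 = -7.775″.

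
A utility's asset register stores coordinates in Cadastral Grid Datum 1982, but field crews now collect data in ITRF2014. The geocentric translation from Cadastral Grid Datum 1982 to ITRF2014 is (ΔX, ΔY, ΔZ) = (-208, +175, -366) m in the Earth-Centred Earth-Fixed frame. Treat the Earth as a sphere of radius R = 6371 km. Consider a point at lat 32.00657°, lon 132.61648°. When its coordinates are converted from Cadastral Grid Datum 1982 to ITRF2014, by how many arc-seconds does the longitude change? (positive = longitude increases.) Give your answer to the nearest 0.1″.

sin φ = 0.530017, cos φ = 0.847987, sin λ = 0.735902, cos λ = -0.677088.
East component: ΔE = −sin λ·ΔX + cos λ·ΔY = −(0.735902)(-208) + (-0.677088)(175) = 34.58 m.
1° of latitude spans πR/180 = 111195 m; at latitude φ, 1° of longitude spans that × cos φ = 94291.9 m, so Δλ = 34.58 / 94291.9 × 3600 = 1.320″.

Δλ = 1.3″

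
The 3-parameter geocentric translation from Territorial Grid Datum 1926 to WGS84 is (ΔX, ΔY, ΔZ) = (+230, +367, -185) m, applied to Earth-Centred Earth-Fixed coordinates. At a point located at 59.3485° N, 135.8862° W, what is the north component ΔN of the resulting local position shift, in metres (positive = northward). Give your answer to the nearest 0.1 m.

At φ = 59.3485°, λ = -135.8862°: sin φ = 0.860284, cos φ = 0.509815, sin λ = -0.696086, cos λ = -0.717959.
ΔN = −sin φ cos λ·ΔX − sin φ sin λ·ΔY + cos φ·ΔZ = −(0.860284)(-0.717959)(230) − (0.860284)(-0.696086)(367) + (0.509815)(-185) = 267.51 m.

ΔN = 267.5 m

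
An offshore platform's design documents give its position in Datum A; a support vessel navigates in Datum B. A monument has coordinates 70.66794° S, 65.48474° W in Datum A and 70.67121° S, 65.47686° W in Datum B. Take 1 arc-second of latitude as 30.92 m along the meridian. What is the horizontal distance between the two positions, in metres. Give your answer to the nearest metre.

Δφ = -70.67121° − -70.66794° = -0.00327°; Δλ = -65.47686° − -65.48474° = +0.00788°.
1° of latitude = 3600 × 30.92 = 111312 m.
ΔN = Δφ × 111312 = -364.0 m; ΔE = Δλ × 111312 × cos(-70.66794°) = +0.00788 × 111312 × 0.331042 = 290.4 m.
Distance = √(ΔE² + ΔN²) = √(290.4² + (-364.0)²) = 465.6 m.

466 m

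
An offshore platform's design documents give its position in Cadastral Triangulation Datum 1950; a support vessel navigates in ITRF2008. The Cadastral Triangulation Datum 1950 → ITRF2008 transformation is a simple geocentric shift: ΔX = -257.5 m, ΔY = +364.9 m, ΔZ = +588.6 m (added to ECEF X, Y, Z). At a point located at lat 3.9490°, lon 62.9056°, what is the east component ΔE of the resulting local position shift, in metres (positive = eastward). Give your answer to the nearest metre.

At φ = 3.9490°, λ = 62.9056°: sin φ = 0.068868, cos φ = 0.997626, sin λ = 0.890257, cos λ = 0.455458.
ΔE = −sin λ·ΔX + cos λ·ΔY = −(0.890257)·(-257.5) + (0.455458)·(364.9) = 395.44 m.

ΔE = 395 m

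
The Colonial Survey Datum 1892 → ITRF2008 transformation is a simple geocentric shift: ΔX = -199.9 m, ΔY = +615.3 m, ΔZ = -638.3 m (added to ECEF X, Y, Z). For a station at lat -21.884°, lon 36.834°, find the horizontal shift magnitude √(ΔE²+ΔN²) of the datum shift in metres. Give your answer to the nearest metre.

The local east axis at (φ, λ) is (−sin λ, cos λ, 0), so ΔE = −sin(36.834°)·(-199.9) + cos(36.834°)·615.3 = 612.31 m.
The local north axis is (−sin φ cos λ, −sin φ sin λ, cos φ), giving ΔN = -59.635 + 137.489 − 592.304 = -514.45 m.
Horizontal magnitude = √(ΔE² + ΔN²) = √(612.31² + (-514.45)²) = 799.74 m.

800 m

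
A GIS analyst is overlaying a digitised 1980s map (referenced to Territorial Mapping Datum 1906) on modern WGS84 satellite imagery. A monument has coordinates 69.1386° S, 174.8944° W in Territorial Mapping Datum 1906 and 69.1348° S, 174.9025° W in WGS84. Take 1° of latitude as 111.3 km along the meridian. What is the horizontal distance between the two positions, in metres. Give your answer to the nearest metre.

531 m

Δφ = -69.1348° − -69.1386° = +0.0038°; Δλ = -174.9025° − -174.8944° = -0.0081°.
ΔN = Δφ × 111300 = 422.9 m; ΔE = Δλ × 111300 × cos(-69.1386°) = -0.0081 × 111300 × 0.356109 = -321.0 m.
Distance = √(ΔE² + ΔN²) = √((-321.0)² + 422.9²) = 531.0 m.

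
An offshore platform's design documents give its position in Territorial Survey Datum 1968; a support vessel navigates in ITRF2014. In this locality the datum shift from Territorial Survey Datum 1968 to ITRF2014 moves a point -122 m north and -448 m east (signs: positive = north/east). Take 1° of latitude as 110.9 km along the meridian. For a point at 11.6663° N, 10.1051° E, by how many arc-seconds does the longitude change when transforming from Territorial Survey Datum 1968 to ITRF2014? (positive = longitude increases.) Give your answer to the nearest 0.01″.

At latitude 11.6663°, cos φ = 0.979342.
1° of longitude at this latitude = 110.9 × cos φ = 108.61 km, so Δλ = -448.0 / 108609.0 = -0.0041249° = -14.850″.

Δλ = -14.85″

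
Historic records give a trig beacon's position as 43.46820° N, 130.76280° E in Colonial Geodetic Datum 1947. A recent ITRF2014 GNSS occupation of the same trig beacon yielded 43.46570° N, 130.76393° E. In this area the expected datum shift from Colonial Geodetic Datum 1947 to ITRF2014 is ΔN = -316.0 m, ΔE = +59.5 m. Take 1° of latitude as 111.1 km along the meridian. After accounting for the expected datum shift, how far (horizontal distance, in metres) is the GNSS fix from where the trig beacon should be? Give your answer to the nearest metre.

50 m

Observed coordinate differences: Δφ = -0.00250°, Δλ = +0.00113°.
Converting to metres (1° lat = 111100 m, cos φ = 0.725756): observed ΔN = -277.8 m, observed ΔE = 91.1 m.
Subtracting the expected shift leaves a residual of -277.8 − (-316.0) = 38.2 m north and 91.1 − (59.5) = 31.6 m east.
Residual distance = √(38.2² + 31.6²) = 49.6 m.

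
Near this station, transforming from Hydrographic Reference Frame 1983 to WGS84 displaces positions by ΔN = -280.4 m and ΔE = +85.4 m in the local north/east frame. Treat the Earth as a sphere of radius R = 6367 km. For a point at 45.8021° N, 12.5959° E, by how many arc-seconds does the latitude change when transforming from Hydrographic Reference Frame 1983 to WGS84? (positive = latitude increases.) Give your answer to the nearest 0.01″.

On a sphere of radius R, 1 rad of latitude = R, so Δφ = ΔN / R = -280.4 / 6367000 = -4.4040e-05 rad = -9.084″.

Δφ = -9.08″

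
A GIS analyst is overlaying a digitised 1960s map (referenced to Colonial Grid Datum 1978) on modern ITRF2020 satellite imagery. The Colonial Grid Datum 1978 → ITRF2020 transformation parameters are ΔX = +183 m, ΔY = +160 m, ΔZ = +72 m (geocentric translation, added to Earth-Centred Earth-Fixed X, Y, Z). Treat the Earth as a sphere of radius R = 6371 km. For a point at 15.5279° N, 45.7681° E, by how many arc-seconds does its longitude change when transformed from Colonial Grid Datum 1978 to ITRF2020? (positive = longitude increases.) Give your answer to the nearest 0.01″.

sin φ = 0.267708, cos φ = 0.963500, sin λ = 0.716522, cos λ = 0.697564.
East component: ΔE = −sin λ·ΔX + cos λ·ΔY = −(0.716522)(183) + (0.697564)(160) = -19.51 m.
1° of latitude spans πR/180 = 111195 m; at latitude φ, 1° of longitude spans that × cos φ = 107136.3 m, so Δλ = -19.51 / 107136.3 × 3600 = -0.656″.

Δλ = -0.66″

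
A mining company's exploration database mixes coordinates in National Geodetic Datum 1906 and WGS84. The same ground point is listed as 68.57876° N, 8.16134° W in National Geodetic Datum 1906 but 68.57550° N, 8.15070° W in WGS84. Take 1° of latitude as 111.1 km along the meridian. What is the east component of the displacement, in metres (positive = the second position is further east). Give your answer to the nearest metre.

ΔE = 432 m

Δφ = 68.57550° − 68.57876° = -0.00326°; Δλ = -8.15070° − -8.16134° = +0.01064°.
ΔN = Δφ × 111100 = -362.2 m; ΔE = Δλ × 111100 × cos(68.57876°) = +0.01064 × 111100 × 0.365222 = 431.7 m.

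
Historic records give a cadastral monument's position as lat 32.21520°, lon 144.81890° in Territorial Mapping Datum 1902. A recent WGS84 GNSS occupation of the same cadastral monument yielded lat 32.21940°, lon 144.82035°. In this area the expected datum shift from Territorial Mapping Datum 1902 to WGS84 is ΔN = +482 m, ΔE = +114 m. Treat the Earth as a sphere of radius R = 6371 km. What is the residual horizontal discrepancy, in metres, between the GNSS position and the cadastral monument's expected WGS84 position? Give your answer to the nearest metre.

27 m

Observed coordinate differences: Δφ = +0.00420°, Δλ = +0.00145°.
Converting to metres (1° lat = 111195 m, cos φ = 0.846052): observed ΔN = 467.0 m, observed ΔE = 136.4 m.
Subtracting the expected shift leaves a residual of 467.0 − (482) = -15.0 m north and 136.4 − (114) = 22.4 m east.
Residual distance = √((-15.0)² + 22.4²) = 27.0 m.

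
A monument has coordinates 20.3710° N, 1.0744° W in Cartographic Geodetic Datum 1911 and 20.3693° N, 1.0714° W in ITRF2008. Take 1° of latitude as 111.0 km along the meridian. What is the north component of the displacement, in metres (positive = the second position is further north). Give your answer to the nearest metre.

ΔN = -189 m

Δφ = 20.3693° − 20.3710° = -0.0017°; Δλ = -1.0714° − -1.0744° = +0.0030°.
ΔN = Δφ × 111000 = -188.7 m; ΔE = Δλ × 111000 × cos(20.3710°) = +0.0030 × 111000 × 0.937458 = 312.2 m.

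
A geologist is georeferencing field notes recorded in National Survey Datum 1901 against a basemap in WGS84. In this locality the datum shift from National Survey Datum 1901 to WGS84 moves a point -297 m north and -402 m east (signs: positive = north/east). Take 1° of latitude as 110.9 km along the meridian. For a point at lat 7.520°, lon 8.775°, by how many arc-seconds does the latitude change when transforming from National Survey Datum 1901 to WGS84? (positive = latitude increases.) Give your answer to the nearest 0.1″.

Δφ = -9.6″

1° of latitude = 110.9 km, so Δφ = -297.0 / 110900 = -0.0026781° = -9.641″.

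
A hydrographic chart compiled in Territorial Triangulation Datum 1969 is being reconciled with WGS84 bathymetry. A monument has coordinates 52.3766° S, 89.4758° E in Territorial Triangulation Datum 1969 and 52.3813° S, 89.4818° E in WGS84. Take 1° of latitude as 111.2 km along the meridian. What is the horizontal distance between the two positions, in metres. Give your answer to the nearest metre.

663 m

Δφ = -52.3813° − -52.3766° = -0.0047°; Δλ = 89.4818° − 89.4758° = +0.0060°.
ΔN = Δφ × 111200 = -522.6 m; ΔE = Δλ × 111200 × cos(-52.3766°) = +0.0060 × 111200 × 0.610469 = 407.3 m.
Distance = √(ΔE² + ΔN²) = √(407.3² + (-522.6)²) = 662.6 m.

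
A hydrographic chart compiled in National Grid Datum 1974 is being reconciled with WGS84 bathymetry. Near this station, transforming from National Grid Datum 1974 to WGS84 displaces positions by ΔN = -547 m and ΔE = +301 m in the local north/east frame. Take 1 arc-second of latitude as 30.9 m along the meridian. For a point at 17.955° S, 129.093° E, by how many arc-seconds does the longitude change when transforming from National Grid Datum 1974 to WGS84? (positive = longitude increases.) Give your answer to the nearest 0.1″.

At latitude -17.955°, cos φ = 0.951299.
1″ of longitude at this latitude = 30.90 × cos φ = 29.3951 m, so Δλ = 301.0 / 29.3951 = 10.240″.

Δλ = 10.2″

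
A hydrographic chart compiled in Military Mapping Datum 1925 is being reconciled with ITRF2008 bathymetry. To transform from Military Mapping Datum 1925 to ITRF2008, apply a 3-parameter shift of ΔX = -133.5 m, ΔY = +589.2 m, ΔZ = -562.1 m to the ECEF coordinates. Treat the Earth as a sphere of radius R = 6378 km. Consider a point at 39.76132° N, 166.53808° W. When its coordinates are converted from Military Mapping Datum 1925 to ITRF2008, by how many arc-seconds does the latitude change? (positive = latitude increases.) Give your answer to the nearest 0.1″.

sin φ = 0.639591, cos φ = 0.768715, sin λ = -0.232799, cos λ = -0.972525.
North component: ΔN = −sin φ cos λ·ΔX − sin φ sin λ·ΔY + cos φ·ΔZ = −(0.639591)(-0.972525)(-133.5) − (0.639591)(-0.232799)(589.2) + (0.768715)(-562.1) = -427.40 m.
1° of latitude spans πR/180 = 111317 m, so Δφ = -427.40 / 111317 × 3600 = -13.822″.

Δφ = -13.8″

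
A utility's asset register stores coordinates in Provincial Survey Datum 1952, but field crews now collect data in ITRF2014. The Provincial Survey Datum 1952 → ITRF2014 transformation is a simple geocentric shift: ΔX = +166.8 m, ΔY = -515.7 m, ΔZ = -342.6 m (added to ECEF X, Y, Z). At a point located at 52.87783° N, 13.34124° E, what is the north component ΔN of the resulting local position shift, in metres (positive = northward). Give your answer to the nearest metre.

At φ = 52.87783°, λ = 13.34124°: sin φ = 0.797350, cos φ = 0.603517, sin λ = 0.230750, cos λ = 0.973013.
ΔN = −sin φ cos λ·ΔX − sin φ sin λ·ΔY + cos φ·ΔZ = −(0.797350)(0.973013)(166.8) − (0.797350)(0.230750)(-515.7) + (0.603517)(-342.6) = -241.29 m.

ΔN = -241 m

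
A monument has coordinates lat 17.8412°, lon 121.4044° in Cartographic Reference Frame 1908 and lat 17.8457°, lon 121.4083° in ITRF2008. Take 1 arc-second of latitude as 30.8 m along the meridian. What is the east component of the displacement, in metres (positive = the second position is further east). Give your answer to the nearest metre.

Δφ = 17.8457° − 17.8412° = +0.0045°; Δλ = 121.4083° − 121.4044° = +0.0039°.
1° of latitude = 3600 × 30.80 = 110880 m.
ΔN = Δφ × 110880 = 499.0 m; ΔE = Δλ × 110880 × cos(17.8412°) = +0.0039 × 110880 × 0.951909 = 411.6 m.

ΔE = 412 m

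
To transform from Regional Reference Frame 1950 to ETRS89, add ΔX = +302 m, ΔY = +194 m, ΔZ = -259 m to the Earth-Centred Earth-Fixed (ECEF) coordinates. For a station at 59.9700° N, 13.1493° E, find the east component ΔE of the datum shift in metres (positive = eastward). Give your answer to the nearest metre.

ΔE = 120 m

The local east axis at (φ, λ) is (−sin λ, cos λ, 0), so ΔE = −sin(13.1493°)·302 + cos(13.1493°)·194 = 120.21 m.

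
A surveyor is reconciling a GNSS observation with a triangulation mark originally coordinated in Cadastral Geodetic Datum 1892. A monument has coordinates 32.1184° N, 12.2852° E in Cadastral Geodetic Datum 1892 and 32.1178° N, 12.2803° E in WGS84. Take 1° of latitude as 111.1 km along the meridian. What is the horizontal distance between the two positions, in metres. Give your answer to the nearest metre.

466 m

Δφ = 32.1178° − 32.1184° = -0.0006°; Δλ = 12.2803° − 12.2852° = -0.0049°.
ΔN = Δφ × 111100 = -66.7 m; ΔE = Δλ × 111100 × cos(32.1184°) = -0.0049 × 111100 × 0.846951 = -461.1 m.
Distance = √(ΔE² + ΔN²) = √((-461.1)² + (-66.7)²) = 465.9 m.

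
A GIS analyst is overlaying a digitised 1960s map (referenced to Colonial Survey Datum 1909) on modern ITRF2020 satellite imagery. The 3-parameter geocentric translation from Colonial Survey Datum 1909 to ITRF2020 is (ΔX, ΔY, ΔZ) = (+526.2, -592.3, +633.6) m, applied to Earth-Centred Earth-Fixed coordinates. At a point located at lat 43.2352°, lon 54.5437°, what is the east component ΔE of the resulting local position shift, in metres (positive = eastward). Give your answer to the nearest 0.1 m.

At φ = 43.2352°, λ = 54.5437°: sin φ = 0.684995, cos φ = 0.728548, sin λ = 0.814558, cos λ = 0.580082.
ΔE = −sin λ·ΔX + cos λ·ΔY = −(0.814558)·(526.2) + (0.580082)·(-592.3) = -772.20 m.

ΔE = -772.2 m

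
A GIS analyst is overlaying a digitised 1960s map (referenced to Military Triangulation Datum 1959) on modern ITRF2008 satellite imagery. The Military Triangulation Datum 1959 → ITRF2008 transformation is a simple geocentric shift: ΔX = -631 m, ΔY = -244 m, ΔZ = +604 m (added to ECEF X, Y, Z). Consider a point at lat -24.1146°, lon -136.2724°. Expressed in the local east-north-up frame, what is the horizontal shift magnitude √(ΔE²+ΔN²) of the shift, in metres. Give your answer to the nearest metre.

The local east axis at (φ, λ) is (−sin λ, cos λ, 0), so ΔE = −sin(-136.2724°)·(-631) + cos(-136.2724°)·(-244) = -259.84 m.
The local north axis is (−sin φ cos λ, −sin φ sin λ, cos φ), giving ΔN = 186.297 + 68.908 + 551.289 = 806.49 m.
Horizontal magnitude = √(ΔE² + ΔN²) = √((-259.84)² + 806.49²) = 847.32 m.

847 m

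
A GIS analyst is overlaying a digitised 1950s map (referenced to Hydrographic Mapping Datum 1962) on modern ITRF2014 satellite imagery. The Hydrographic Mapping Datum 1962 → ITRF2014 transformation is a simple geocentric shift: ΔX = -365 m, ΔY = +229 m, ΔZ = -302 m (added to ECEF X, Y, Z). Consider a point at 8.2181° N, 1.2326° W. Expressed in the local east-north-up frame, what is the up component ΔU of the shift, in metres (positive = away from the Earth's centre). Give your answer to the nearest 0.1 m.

At φ = 8.2181°, λ = -1.2326°: sin φ = 0.142942, cos φ = 0.989731, sin λ = -0.021511, cos λ = 0.999769.
ΔU = cos φ cos λ·ΔX + cos φ sin λ·ΔY + sin φ·ΔZ = (0.989731)(0.999769)(-365) + (0.989731)(-0.021511)(229) + (0.142942)(-302) = -409.21 m.

ΔU = -409.2 m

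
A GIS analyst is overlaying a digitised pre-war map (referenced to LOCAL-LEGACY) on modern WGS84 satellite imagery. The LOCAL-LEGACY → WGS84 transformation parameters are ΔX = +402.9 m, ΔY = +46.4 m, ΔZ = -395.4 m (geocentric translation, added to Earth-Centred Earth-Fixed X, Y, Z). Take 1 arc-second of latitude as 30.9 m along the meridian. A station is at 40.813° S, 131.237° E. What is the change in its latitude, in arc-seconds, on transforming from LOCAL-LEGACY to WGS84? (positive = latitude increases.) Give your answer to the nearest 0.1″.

Δφ = -14.6″

sin φ = -0.653592, cos φ = 0.756847, sin λ = 0.751989, cos λ = -0.659175.
North component: ΔN = −sin φ cos λ·ΔX − sin φ sin λ·ΔY + cos φ·ΔZ = −(-0.653592)(-0.659175)(402.9) − (-0.653592)(0.751989)(46.4) + (0.756847)(-395.4) = -450.03 m.
1° of latitude spans 3600 × 30.90 = 111240 m, so Δφ = -450.03 / 111240 × 3600 = -14.564″.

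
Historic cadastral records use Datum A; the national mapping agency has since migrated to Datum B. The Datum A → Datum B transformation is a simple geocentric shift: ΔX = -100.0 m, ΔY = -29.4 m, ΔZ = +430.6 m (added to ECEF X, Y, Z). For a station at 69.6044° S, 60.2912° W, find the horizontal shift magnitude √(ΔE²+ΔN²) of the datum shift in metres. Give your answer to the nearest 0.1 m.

The local east axis at (φ, λ) is (−sin λ, cos λ, 0), so ΔE = −sin(-60.2912°)·(-100.0) + cos(-60.2912°)·(-29.4) = -101.43 m.
The local north axis is (−sin φ cos λ, −sin φ sin λ, cos φ), giving ΔN = -46.452 + 23.935 + 150.064 = 127.55 m.
Horizontal magnitude = √(ΔE² + ΔN²) = √((-101.43)² + 127.55²) = 162.96 m.

163.0 m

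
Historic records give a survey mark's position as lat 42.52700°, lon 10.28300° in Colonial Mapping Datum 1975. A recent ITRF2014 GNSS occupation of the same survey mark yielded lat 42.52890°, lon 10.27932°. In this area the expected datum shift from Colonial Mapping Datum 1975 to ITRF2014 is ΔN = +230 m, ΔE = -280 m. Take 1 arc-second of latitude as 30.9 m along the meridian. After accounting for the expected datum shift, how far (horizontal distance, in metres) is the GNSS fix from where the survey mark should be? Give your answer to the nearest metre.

Observed coordinate differences: Δφ = +0.00190°, Δλ = -0.00368°.
Converting to metres (1° lat = 111240 m, cos φ = 0.736959): observed ΔN = 211.4 m, observed ΔE = -301.7 m.
Subtracting the expected shift leaves a residual of 211.4 − (230) = -18.6 m north and -301.7 − (-280) = -21.7 m east.
Residual distance = √((-18.6)² + (-21.7)²) = 28.6 m.

29 m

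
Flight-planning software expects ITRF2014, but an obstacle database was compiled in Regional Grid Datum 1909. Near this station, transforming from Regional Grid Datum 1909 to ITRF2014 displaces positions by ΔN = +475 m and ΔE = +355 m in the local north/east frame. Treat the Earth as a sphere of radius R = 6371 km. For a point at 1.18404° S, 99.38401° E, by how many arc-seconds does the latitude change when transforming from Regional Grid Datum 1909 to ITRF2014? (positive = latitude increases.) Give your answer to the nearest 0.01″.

On a sphere of radius R, 1 rad of latitude = R, so Δφ = ΔN / R = 475.0 / 6371000 = 7.4557e-05 rad = 15.378″.

Δφ = 15.38″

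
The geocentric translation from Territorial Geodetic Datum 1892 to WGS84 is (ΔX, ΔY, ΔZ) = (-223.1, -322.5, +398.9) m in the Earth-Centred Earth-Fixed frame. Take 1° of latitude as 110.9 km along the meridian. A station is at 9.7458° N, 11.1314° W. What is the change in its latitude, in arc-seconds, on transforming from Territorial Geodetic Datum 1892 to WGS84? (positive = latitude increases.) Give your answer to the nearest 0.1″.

Δφ = 13.6″

sin φ = 0.169277, cos φ = 0.985568, sin λ = -0.193060, cos λ = 0.981187.
North component: ΔN = −sin φ cos λ·ΔX − sin φ sin λ·ΔY + cos φ·ΔZ = −(0.169277)(0.981187)(-223.1) − (0.169277)(-0.193060)(-322.5) + (0.985568)(398.9) = 419.66 m.
1° of latitude spans 110900 m, so Δφ = 419.66 / 110900 × 3600 = 13.623″.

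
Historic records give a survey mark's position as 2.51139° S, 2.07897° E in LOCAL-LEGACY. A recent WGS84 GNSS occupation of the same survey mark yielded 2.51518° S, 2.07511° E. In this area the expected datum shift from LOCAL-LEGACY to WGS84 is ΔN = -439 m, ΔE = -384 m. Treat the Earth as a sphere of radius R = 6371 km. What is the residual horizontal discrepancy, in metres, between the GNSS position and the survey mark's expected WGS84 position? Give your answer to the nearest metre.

Observed coordinate differences: Δφ = -0.00379°, Δλ = -0.00386°.
Converting to metres (1° lat = 111195 m, cos φ = 0.999040): observed ΔN = -421.4 m, observed ΔE = -428.8 m.
Subtracting the expected shift leaves a residual of -421.4 − (-439) = 17.6 m north and -428.8 − (-384) = -44.8 m east.
Residual distance = √(17.6² + (-44.8)²) = 48.1 m.

48 m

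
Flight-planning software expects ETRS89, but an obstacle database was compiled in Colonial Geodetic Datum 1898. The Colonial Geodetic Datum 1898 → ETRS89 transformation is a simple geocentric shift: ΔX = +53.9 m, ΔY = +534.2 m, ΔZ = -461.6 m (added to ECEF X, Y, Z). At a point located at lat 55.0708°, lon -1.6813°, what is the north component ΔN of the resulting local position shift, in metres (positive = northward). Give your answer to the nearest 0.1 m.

ΔN = -295.6 m

The local north axis is (−sin φ cos λ, −sin φ sin λ, cos φ), giving ΔN = -44.171 + 12.850 − 264.295 = -295.62 m.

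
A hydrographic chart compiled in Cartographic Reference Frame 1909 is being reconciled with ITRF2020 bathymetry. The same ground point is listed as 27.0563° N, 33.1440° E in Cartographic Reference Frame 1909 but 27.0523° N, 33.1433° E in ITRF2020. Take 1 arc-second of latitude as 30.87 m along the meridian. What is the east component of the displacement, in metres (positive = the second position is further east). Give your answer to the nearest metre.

Δφ = 27.0523° − 27.0563° = -0.0040°; Δλ = 33.1433° − 33.1440° = -0.0007°.
1° of latitude = 3600 × 30.87 = 111132 m.
ΔN = Δφ × 111132 = -444.5 m; ΔE = Δλ × 111132 × cos(27.0563°) = -0.0007 × 111132 × 0.890560 = -69.3 m.

ΔE = -69 m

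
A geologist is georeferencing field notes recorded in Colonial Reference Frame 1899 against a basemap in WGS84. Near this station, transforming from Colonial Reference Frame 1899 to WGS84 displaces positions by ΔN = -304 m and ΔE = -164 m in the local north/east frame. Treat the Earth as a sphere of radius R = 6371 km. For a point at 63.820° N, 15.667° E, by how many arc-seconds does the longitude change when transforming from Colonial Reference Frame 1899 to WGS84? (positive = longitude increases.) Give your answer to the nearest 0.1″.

At latitude 63.820°, cos φ = 0.441193.
One radian of longitude at latitude φ spans R cos φ, so Δλ = ΔE / (R cos φ) = -164.0 / (6371000 × 0.441193) = -5.8346e-05 rad = -12.035″.

Δλ = -12.0″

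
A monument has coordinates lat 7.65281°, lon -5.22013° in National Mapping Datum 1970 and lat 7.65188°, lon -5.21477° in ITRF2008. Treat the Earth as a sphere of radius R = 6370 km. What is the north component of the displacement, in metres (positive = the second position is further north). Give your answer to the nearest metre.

Δφ = 7.65188° − 7.65281° = -0.00093°; Δλ = -5.21477° − -5.22013° = +0.00536°.
1° along a meridian = πR/180 = 111177 m.
ΔN = Δφ × 111177 = -103.4 m; ΔE = Δλ × 111177 × cos(7.65281°) = +0.00536 × 111177 × 0.991093 = 590.6 m.

ΔN = -103 m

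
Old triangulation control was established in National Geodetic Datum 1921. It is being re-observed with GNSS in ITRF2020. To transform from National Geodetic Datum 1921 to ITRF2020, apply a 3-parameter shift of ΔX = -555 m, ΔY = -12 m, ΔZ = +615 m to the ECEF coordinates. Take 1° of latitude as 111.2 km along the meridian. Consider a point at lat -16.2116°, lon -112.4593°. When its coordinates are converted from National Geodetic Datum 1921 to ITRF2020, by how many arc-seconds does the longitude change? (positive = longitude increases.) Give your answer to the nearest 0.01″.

sin φ = -0.279186, cos φ = 0.960237, sin λ = -0.924151, cos λ = -0.382027.
East component: ΔE = −sin λ·ΔX + cos λ·ΔY = −(-0.924151)(-555) + (-0.382027)(-12) = -508.32 m.
1° of latitude spans 111200 m; at latitude φ, 1° of longitude spans that × cos φ = 106778.4 m, so Δλ = -508.32 / 106778.4 × 3600 = -17.138″.

Δλ = -17.14″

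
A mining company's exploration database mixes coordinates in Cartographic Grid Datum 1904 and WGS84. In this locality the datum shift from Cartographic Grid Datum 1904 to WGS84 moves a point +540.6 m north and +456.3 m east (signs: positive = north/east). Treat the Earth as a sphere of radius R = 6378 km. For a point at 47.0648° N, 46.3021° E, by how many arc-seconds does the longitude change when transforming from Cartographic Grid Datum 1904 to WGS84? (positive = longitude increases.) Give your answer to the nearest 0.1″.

Δλ = 21.7″

At latitude 47.0648°, cos φ = 0.681171.
One radian of longitude at latitude φ spans R cos φ, so Δλ = ΔE / (R cos φ) = 456.3 / (6378000 × 0.681171) = 1.0503e-04 rad = 21.664″.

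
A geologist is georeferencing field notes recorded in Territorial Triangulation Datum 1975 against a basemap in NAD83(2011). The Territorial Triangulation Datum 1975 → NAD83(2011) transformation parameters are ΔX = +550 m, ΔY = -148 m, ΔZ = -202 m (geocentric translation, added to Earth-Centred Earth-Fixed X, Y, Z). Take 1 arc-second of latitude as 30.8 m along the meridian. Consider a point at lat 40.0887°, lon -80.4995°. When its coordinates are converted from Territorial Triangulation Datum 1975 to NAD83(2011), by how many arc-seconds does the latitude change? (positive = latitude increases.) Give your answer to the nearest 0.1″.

sin φ = 0.643973, cos φ = 0.765048, sin λ = -0.986284, cos λ = 0.165056.
North component: ΔN = −sin φ cos λ·ΔX − sin φ sin λ·ΔY + cos φ·ΔZ = −(0.643973)(0.165056)(550) − (0.643973)(-0.986284)(-148) + (0.765048)(-202) = -307.00 m.
1° of latitude spans 3600 × 30.80 = 110880 m, so Δφ = -307.00 / 110880 × 3600 = -9.968″.

Δφ = -10.0″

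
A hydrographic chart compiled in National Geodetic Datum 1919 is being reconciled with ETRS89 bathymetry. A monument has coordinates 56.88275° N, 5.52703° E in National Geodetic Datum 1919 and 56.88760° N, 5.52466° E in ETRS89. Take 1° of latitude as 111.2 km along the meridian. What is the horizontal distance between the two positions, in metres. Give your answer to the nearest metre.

558 m

Δφ = 56.88760° − 56.88275° = +0.00485°; Δλ = 5.52466° − 5.52703° = -0.00237°.
ΔN = Δφ × 111200 = 539.3 m; ΔE = Δλ × 111200 × cos(56.88275°) = -0.00237 × 111200 × 0.546354 = -144.0 m.
Distance = √(ΔE² + ΔN²) = √((-144.0)² + 539.3²) = 558.2 m.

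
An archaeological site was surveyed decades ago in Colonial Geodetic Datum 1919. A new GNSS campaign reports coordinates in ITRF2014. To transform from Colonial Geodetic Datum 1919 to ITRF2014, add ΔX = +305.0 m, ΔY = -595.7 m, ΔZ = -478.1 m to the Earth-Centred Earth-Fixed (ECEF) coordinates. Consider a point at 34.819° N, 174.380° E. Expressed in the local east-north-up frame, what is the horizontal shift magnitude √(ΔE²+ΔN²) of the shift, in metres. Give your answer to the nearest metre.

593 m

The local east axis at (φ, λ) is (−sin λ, cos λ, 0), so ΔE = −sin(174.380°)·305.0 + cos(174.380°)·(-595.7) = 562.97 m.
The local north axis is (−sin φ cos λ, −sin φ sin λ, cos φ), giving ΔN = 173.314 + 33.310 − 392.501 = -185.88 m.
Horizontal magnitude = √(ΔE² + ΔN²) = √(562.97² + (-185.88)²) = 592.86 m.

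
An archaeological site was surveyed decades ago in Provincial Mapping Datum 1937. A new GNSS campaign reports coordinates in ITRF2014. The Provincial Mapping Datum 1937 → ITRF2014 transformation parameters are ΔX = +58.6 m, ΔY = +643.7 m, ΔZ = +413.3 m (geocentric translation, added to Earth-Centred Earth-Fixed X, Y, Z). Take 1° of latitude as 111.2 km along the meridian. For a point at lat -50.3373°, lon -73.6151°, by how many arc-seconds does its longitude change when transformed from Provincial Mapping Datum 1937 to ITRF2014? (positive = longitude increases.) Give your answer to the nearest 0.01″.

Δλ = 12.06″

sin φ = -0.769815, cos φ = 0.638267, sin λ = -0.959388, cos λ = 0.282089.
East component: ΔE = −sin λ·ΔX + cos λ·ΔY = −(-0.959388)(58.6) + (0.282089)(643.7) = 237.80 m.
1° of latitude spans 111200 m; at latitude φ, 1° of longitude spans that × cos φ = 70975.3 m, so Δλ = 237.80 / 70975.3 × 3600 = 12.062″.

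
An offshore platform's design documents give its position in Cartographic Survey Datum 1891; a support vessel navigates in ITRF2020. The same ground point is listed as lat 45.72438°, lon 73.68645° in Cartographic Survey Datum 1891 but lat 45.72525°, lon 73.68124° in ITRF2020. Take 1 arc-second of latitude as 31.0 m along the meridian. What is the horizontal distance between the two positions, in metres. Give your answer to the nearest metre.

Δφ = 45.72525° − 45.72438° = +0.00087°; Δλ = 73.68124° − 73.68645° = -0.00521°.
1° of latitude = 3600 × 31.00 = 111600 m.
ΔN = Δφ × 111600 = 97.1 m; ΔE = Δλ × 111600 × cos(45.72438°) = -0.00521 × 111600 × 0.698111 = -405.9 m.
Distance = √(ΔE² + ΔN²) = √((-405.9)² + 97.1²) = 417.4 m.

417 m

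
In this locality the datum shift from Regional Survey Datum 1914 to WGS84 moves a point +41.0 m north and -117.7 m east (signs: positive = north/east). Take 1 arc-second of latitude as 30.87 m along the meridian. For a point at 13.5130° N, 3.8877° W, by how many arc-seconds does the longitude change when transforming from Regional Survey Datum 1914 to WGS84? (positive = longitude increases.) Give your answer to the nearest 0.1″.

At latitude 13.5130°, cos φ = 0.972317.
1″ of longitude at this latitude = 30.87 × cos φ = 30.0154 m, so Δλ = -117.7 / 30.0154 = -3.921″.

Δλ = -3.9″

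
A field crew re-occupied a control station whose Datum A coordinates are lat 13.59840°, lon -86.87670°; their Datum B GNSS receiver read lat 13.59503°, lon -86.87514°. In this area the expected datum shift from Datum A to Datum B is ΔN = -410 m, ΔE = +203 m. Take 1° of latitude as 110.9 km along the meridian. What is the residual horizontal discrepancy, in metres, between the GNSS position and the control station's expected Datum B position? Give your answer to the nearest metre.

Observed coordinate differences: Δφ = -0.00337°, Δλ = +0.00156°.
Converting to metres (1° lat = 110900 m, cos φ = 0.971968): observed ΔN = -373.7 m, observed ΔE = 168.2 m.
Subtracting the expected shift leaves a residual of -373.7 − (-410) = 36.3 m north and 168.2 − (203) = -34.8 m east.
Residual distance = √(36.3² + (-34.8)²) = 50.3 m.

50 m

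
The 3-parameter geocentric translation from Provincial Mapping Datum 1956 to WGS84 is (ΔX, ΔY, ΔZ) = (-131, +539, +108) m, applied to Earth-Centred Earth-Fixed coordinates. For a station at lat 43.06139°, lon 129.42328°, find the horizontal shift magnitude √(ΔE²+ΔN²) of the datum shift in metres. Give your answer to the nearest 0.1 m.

356.2 m

The local east axis at (φ, λ) is (−sin λ, cos λ, 0), so ΔE = −sin(129.42328°)·(-131) + cos(129.42328°)·539 = -241.09 m.
The local north axis is (−sin φ cos λ, −sin φ sin λ, cos φ), giving ΔN = -56.801 − 284.286 + 78.907 = -262.18 m.
Horizontal magnitude = √(ΔE² + ΔN²) = √((-241.09)² + (-262.18)²) = 356.18 m.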